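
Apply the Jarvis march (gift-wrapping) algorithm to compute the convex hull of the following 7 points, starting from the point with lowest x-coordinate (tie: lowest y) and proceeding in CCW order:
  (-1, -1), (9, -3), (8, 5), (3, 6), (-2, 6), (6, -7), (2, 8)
Hull (CCW) = [(-2, 6), (-1, -1), (6, -7), (9, -3), (8, 5), (2, 8)]

Jarvis march: at each step, from the current hull vertex p, select the next vertex q as the point such that every other point lies strictly to the left of (or on) the directed line p → q. (Equivalently: for every other point r, the cross product (q − p) × (r − p) ≥ 0.)
Starting point (lowest x, tie lowest y): (-2, 6). Wrap until returning to start. Resulting hull: (-2, 6), (-1, -1), (6, -7), (9, -3), (8, 5), (2, 8).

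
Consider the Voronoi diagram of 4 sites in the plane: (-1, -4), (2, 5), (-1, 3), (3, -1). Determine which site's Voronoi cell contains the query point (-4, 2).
Nearest site = (-1, 3)

The Voronoi cell of site s contains exactly those query points closer to s than to any other site. Compute squared distances from q = (-4, 2) to each site:
  (-1 − -4)² + (3 − 2)² = 10
  (-1 − -4)² + (-4 − 2)² = 45
  (2 − -4)² + (5 − 2)² = 45
  (3 − -4)² + (-1 − 2)² = 58
Minimum is attained by (-1, 3), so q lies in its Voronoi cell.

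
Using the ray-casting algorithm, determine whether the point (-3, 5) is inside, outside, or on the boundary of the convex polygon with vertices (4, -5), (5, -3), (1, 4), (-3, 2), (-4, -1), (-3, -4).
The point (-3, 5) lies strictly outside the polygon

Cast a horizontal ray to the right from the query point and count how many polygon edges it crosses (each edge strictly once or zero times, handled with the usual half-open convention). 
Parity of crossings → even ⇒ outside.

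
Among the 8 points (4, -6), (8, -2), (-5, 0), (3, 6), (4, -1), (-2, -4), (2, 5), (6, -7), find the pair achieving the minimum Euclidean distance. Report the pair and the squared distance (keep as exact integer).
Pair = ((3, 6), (2, 5)); squared distance = 2

Compute all C(8, 2) = 28 pairwise squared distances (x_i − x_j)² + (y_i − y_j)². The minimum is 2, attained by the pair ((3, 6), (2, 5)).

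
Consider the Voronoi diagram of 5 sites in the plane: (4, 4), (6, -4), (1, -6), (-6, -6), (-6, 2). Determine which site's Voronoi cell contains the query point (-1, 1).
Nearest site = (-6, 2)

The Voronoi cell of site s contains exactly those query points closer to s than to any other site. Compute squared distances from q = (-1, 1) to each site:
  (-6 − -1)² + (2 − 1)² = 26
  (4 − -1)² + (4 − 1)² = 34
  (1 − -1)² + (-6 − 1)² = 53
  (-6 − -1)² + (-6 − 1)² = 74
  (6 − -1)² + (-4 − 1)² = 74
Minimum is attained by (-6, 2), so q lies in its Voronoi cell.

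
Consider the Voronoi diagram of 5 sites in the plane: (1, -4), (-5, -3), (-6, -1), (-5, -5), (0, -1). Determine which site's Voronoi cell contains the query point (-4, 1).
Nearest site = (-6, -1)

The Voronoi cell of site s contains exactly those query points closer to s than to any other site. Compute squared distances from q = (-4, 1) to each site:
  (-6 − -4)² + (-1 − 1)² = 8
  (-5 − -4)² + (-3 − 1)² = 17
  (0 − -4)² + (-1 − 1)² = 20
  (-5 − -4)² + (-5 − 1)² = 37
  (1 − -4)² + (-4 − 1)² = 50
Minimum is attained by (-6, -1), so q lies in its Voronoi cell.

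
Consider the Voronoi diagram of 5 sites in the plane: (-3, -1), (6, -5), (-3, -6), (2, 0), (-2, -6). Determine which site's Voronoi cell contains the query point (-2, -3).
Nearest site = (-3, -1)

The Voronoi cell of site s contains exactly those query points closer to s than to any other site. Compute squared distances from q = (-2, -3) to each site:
  (-3 − -2)² + (-1 − -3)² = 5
  (-2 − -2)² + (-6 − -3)² = 9
  (-3 − -2)² + (-6 − -3)² = 10
  (2 − -2)² + (0 − -3)² = 25
  (6 − -2)² + (-5 − -3)² = 68
Minimum is attained by (-3, -1), so q lies in its Voronoi cell.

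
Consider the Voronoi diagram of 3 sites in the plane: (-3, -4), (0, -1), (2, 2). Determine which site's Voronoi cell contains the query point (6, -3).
Nearest site = (0, -1)

The Voronoi cell of site s contains exactly those query points closer to s than to any other site. Compute squared distances from q = (6, -3) to each site:
  (0 − 6)² + (-1 − -3)² = 40
  (2 − 6)² + (2 − -3)² = 41
  (-3 − 6)² + (-4 − -3)² = 82
Minimum is attained by (0, -1), so q lies in its Voronoi cell.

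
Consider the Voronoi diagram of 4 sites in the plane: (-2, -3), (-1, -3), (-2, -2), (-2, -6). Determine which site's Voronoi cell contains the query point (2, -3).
Nearest site = (-1, -3)

The Voronoi cell of site s contains exactly those query points closer to s than to any other site. Compute squared distances from q = (2, -3) to each site:
  (-1 − 2)² + (-3 − -3)² = 9
  (-2 − 2)² + (-3 − -3)² = 16
  (-2 − 2)² + (-2 − -3)² = 17
  (-2 − 2)² + (-6 − -3)² = 25
Minimum is attained by (-1, -3), so q lies in its Voronoi cell.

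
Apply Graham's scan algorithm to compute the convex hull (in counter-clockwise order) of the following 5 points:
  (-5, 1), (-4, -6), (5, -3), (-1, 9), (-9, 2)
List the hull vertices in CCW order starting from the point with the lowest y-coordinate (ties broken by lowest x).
Hull (CCW) = [(-4, -6), (5, -3), (-1, 9), (-9, 2)]

Graham scan procedure:
  1. Find the pivot p₀ = point with lowest y (tie → lowest x): (-4, -6).
  2. Sort the remaining points by polar angle around p₀.
  3. Walk through sorted points, maintaining a stack; pop the top while the last three entries make a non-left turn (cross product ≤ 0).
  4. Final stack is the convex hull in CCW order: (-4, -6), (5, -3), (-1, 9), (-9, 2).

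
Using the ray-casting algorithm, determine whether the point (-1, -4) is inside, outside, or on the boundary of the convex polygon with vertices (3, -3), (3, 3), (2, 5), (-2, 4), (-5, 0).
The point (-1, -4) lies strictly outside the polygon

Cast a horizontal ray to the right from the query point and count how many polygon edges it crosses (each edge strictly once or zero times, handled with the usual half-open convention). 
Parity of crossings → even ⇒ outside.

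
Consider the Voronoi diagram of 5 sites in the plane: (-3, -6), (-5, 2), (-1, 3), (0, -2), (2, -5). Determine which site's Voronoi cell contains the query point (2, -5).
Nearest site = (2, -5)

The Voronoi cell of site s contains exactly those query points closer to s than to any other site. Compute squared distances from q = (2, -5) to each site:
  (2 − 2)² + (-5 − -5)² = 0
  (0 − 2)² + (-2 − -5)² = 13
  (-3 − 2)² + (-6 − -5)² = 26
  (-1 − 2)² + (3 − -5)² = 73
  (-5 − 2)² + (2 − -5)² = 98
Minimum is attained by (2, -5), so q lies in its Voronoi cell.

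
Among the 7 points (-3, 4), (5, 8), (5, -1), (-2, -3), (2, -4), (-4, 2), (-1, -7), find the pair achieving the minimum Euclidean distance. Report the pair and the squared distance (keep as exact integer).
Pair = ((-3, 4), (-4, 2)); squared distance = 5

Compute all C(7, 2) = 21 pairwise squared distances (x_i − x_j)² + (y_i − y_j)². The minimum is 5, attained by the pair ((-3, 4), (-4, 2)).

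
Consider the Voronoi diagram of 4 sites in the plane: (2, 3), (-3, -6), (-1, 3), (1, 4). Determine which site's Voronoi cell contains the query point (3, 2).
Nearest site = (2, 3)

The Voronoi cell of site s contains exactly those query points closer to s than to any other site. Compute squared distances from q = (3, 2) to each site:
  (2 − 3)² + (3 − 2)² = 2
  (1 − 3)² + (4 − 2)² = 8
  (-1 − 3)² + (3 − 2)² = 17
  (-3 − 3)² + (-6 − 2)² = 100
Minimum is attained by (2, 3), so q lies in its Voronoi cell.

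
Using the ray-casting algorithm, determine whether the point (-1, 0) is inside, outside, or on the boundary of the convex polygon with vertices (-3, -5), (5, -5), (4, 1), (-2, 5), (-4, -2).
The point (-1, 0) lies strictly inside the polygon

Cast a horizontal ray to the right from the query point and count how many polygon edges it crosses (each edge strictly once or zero times, handled with the usual half-open convention). 
Parity of crossings → odd ⇒ inside.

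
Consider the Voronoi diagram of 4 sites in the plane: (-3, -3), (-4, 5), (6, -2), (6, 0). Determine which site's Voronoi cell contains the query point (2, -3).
Nearest site = (6, -2)

The Voronoi cell of site s contains exactly those query points closer to s than to any other site. Compute squared distances from q = (2, -3) to each site:
  (6 − 2)² + (-2 − -3)² = 17
  (-3 − 2)² + (-3 − -3)² = 25
  (6 − 2)² + (0 − -3)² = 25
  (-4 − 2)² + (5 − -3)² = 100
Minimum is attained by (6, -2), so q lies in its Voronoi cell.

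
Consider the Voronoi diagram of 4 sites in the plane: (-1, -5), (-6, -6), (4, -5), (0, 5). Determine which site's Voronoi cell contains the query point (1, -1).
Nearest site = (-1, -5)

The Voronoi cell of site s contains exactly those query points closer to s than to any other site. Compute squared distances from q = (1, -1) to each site:
  (-1 − 1)² + (-5 − -1)² = 20
  (4 − 1)² + (-5 − -1)² = 25
  (0 − 1)² + (5 − -1)² = 37
  (-6 − 1)² + (-6 − -1)² = 74
Minimum is attained by (-1, -5), so q lies in its Voronoi cell.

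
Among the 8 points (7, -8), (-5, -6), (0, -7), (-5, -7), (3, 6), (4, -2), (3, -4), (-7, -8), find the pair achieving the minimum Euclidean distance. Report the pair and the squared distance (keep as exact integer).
Pair = ((-5, -6), (-5, -7)); squared distance = 1

Compute all C(8, 2) = 28 pairwise squared distances (x_i − x_j)² + (y_i − y_j)². The minimum is 1, attained by the pair ((-5, -6), (-5, -7)).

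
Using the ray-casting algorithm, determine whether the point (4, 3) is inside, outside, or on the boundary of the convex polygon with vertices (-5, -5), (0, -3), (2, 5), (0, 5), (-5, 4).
The point (4, 3) lies strictly outside the polygon

Cast a horizontal ray to the right from the query point and count how many polygon edges it crosses (each edge strictly once or zero times, handled with the usual half-open convention). 
Parity of crossings → even ⇒ outside.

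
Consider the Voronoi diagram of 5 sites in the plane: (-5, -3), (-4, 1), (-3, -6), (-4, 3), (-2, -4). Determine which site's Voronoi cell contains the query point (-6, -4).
Nearest site = (-5, -3)

The Voronoi cell of site s contains exactly those query points closer to s than to any other site. Compute squared distances from q = (-6, -4) to each site:
  (-5 − -6)² + (-3 − -4)² = 2
  (-3 − -6)² + (-6 − -4)² = 13
  (-2 − -6)² + (-4 − -4)² = 16
  (-4 − -6)² + (1 − -4)² = 29
  (-4 − -6)² + (3 − -4)² = 53
Minimum is attained by (-5, -3), so q lies in its Voronoi cell.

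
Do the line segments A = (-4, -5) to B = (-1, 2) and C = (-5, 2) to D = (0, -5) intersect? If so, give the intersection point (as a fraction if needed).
Yes; intersection at (-5/2, -3/2) (t = 1/2 on AB, s = 1/2 on CD)

Parametrize AB as A + t(B − A) = (-4 + 3 t, -5 + 7 t) and CD as C + s(D − C) = (-5 + 5 s, 2 + -7 s). Solve the linear system for (t, s). Determinant = 56 ≠ 0, so a unique intersection of the containing lines exists. Solution: t = 1/2, s = 1/2 — both in [0, 1], so the segments cross. Intersection point: (-5/2, -3/2).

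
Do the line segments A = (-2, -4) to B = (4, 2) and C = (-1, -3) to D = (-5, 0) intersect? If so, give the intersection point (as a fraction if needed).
Yes; intersection at (-1, -3) (t = 1/6 on AB, s = 0 on CD)

Parametrize AB as A + t(B − A) = (-2 + 6 t, -4 + 6 t) and CD as C + s(D − C) = (-1 + -4 s, -3 + 3 s). Solve the linear system for (t, s). Determinant = -42 ≠ 0, so a unique intersection of the containing lines exists. Solution: t = 1/6, s = 0 — both in [0, 1], so the segments cross. Intersection point: (-1, -3).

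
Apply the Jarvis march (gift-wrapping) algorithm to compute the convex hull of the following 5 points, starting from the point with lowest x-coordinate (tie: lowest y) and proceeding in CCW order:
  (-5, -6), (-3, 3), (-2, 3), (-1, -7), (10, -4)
Hull (CCW) = [(-5, -6), (-1, -7), (10, -4), (-2, 3), (-3, 3)]

Jarvis march: at each step, from the current hull vertex p, select the next vertex q as the point such that every other point lies strictly to the left of (or on) the directed line p → q. (Equivalently: for every other point r, the cross product (q − p) × (r − p) ≥ 0.)
Starting point (lowest x, tie lowest y): (-5, -6). Wrap until returning to start. Resulting hull: (-5, -6), (-1, -7), (10, -4), (-2, 3), (-3, 3).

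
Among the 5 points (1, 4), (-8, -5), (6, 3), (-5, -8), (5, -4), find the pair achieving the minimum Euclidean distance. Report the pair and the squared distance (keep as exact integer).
Pair = ((-8, -5), (-5, -8)); squared distance = 18

Compute all C(5, 2) = 10 pairwise squared distances (x_i − x_j)² + (y_i − y_j)². The minimum is 18, attained by the pair ((-8, -5), (-5, -8)).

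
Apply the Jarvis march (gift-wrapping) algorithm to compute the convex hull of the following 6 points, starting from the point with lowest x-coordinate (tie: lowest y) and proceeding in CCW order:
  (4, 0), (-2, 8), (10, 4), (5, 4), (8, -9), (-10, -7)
Hull (CCW) = [(-10, -7), (8, -9), (10, 4), (-2, 8)]

Jarvis march: at each step, from the current hull vertex p, select the next vertex q as the point such that every other point lies strictly to the left of (or on) the directed line p → q. (Equivalently: for every other point r, the cross product (q − p) × (r − p) ≥ 0.)
Starting point (lowest x, tie lowest y): (-10, -7). Wrap until returning to start. Resulting hull: (-10, -7), (8, -9), (10, 4), (-2, 8).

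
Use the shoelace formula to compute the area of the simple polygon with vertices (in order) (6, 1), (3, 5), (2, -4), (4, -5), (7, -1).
Area = 55/2

Shoelace formula: Area = (1/2) |Σ_i (x_i · y_{i+1} − x_{i+1} · y_i)| (indices mod n). Compute each cross term:
  (6)(5) − (3)(1) = 27
  (3)(-4) − (2)(5) = -22
  (2)(-5) − (4)(-4) = 6
  (4)(-1) − (7)(-5) = 31
  (7)(1) − (6)(-1) = 13
Sum = 55, so (signed) Area = 55/2 = 55/2, |Area| = 55/2.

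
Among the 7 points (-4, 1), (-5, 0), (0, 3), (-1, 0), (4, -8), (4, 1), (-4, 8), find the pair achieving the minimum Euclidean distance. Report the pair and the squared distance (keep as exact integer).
Pair = ((-4, 1), (-5, 0)); squared distance = 2

Compute all C(7, 2) = 21 pairwise squared distances (x_i − x_j)² + (y_i − y_j)². The minimum is 2, attained by the pair ((-4, 1), (-5, 0)).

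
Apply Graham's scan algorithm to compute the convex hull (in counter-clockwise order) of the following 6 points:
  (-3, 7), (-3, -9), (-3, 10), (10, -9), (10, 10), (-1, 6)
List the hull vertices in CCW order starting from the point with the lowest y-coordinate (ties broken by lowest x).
Hull (CCW) = [(-3, -9), (10, -9), (10, 10), (-3, 10)]

Graham scan procedure:
  1. Find the pivot p₀ = point with lowest y (tie → lowest x): (-3, -9).
  2. Sort the remaining points by polar angle around p₀.
  3. Walk through sorted points, maintaining a stack; pop the top while the last three entries make a non-left turn (cross product ≤ 0).
  4. Final stack is the convex hull in CCW order: (-3, -9), (10, -9), (10, 10), (-3, 10).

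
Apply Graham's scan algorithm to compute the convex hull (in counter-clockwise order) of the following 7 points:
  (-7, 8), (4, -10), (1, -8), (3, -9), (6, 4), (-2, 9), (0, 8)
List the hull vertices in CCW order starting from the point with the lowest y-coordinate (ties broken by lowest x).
Hull (CCW) = [(4, -10), (6, 4), (0, 8), (-2, 9), (-7, 8), (1, -8)]

Graham scan procedure:
  1. Find the pivot p₀ = point with lowest y (tie → lowest x): (4, -10).
  2. Sort the remaining points by polar angle around p₀.
  3. Walk through sorted points, maintaining a stack; pop the top while the last three entries make a non-left turn (cross product ≤ 0).
  4. Final stack is the convex hull in CCW order: (4, -10), (6, 4), (0, 8), (-2, 9), (-7, 8), (1, -8).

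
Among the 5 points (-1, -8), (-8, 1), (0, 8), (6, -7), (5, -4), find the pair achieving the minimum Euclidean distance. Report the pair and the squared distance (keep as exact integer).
Pair = ((6, -7), (5, -4)); squared distance = 10

Compute all C(5, 2) = 10 pairwise squared distances (x_i − x_j)² + (y_i − y_j)². The minimum is 10, attained by the pair ((6, -7), (5, -4)).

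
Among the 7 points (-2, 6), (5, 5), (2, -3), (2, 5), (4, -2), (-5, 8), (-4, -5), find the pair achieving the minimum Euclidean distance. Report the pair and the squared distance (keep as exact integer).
Pair = ((2, -3), (4, -2)); squared distance = 5

Compute all C(7, 2) = 21 pairwise squared distances (x_i − x_j)² + (y_i − y_j)². The minimum is 5, attained by the pair ((2, -3), (4, -2)).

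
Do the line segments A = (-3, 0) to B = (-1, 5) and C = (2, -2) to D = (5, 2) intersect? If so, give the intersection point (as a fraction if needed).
No (intersection of containing lines falls outside at least one segment)

Parametrize and solve: t = -26/7, s = -29/7. At least one of these is outside [0, 1], so the segments do not intersect.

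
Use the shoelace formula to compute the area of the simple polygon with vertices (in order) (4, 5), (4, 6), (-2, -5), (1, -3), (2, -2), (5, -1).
Area = 24

Shoelace formula: Area = (1/2) |Σ_i (x_i · y_{i+1} − x_{i+1} · y_i)| (indices mod n). Compute each cross term:
  (4)(6) − (4)(5) = 4
  (4)(-5) − (-2)(6) = -8
  (-2)(-3) − (1)(-5) = 11
  (1)(-2) − (2)(-3) = 4
  (2)(-1) − (5)(-2) = 8
  (5)(5) − (4)(-1) = 29
Sum = 48, so (signed) Area = 48/2 = 24, |Area| = 24.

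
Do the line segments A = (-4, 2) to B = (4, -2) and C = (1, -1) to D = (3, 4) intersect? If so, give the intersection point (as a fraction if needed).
Yes; intersection at (7/6, -7/12) (t = 31/48 on AB, s = 1/12 on CD)

Parametrize AB as A + t(B − A) = (-4 + 8 t, 2 + -4 t) and CD as C + s(D − C) = (1 + 2 s, -1 + 5 s). Solve the linear system for (t, s). Determinant = -48 ≠ 0, so a unique intersection of the containing lines exists. Solution: t = 31/48, s = 1/12 — both in [0, 1], so the segments cross. Intersection point: (7/6, -7/12).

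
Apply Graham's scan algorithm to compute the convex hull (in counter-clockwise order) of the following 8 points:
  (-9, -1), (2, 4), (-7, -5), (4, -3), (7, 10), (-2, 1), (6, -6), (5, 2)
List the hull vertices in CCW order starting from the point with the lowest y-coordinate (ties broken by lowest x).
Hull (CCW) = [(6, -6), (7, 10), (-9, -1), (-7, -5)]

Graham scan procedure:
  1. Find the pivot p₀ = point with lowest y (tie → lowest x): (6, -6).
  2. Sort the remaining points by polar angle around p₀.
  3. Walk through sorted points, maintaining a stack; pop the top while the last three entries make a non-left turn (cross product ≤ 0).
  4. Final stack is the convex hull in CCW order: (6, -6), (7, 10), (-9, -1), (-7, -5).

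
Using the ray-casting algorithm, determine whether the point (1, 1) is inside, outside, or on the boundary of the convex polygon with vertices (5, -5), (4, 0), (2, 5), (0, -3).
The point (1, 1) lies on the polygon boundary

Boundary check: the query satisfies the collinearity and bounding-box conditions for some polygon edge, so it lies exactly on the boundary.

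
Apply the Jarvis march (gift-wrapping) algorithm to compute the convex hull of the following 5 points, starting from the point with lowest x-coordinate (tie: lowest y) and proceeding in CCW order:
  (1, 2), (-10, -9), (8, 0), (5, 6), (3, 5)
Hull (CCW) = [(-10, -9), (8, 0), (5, 6), (3, 5)]

Jarvis march: at each step, from the current hull vertex p, select the next vertex q as the point such that every other point lies strictly to the left of (or on) the directed line p → q. (Equivalently: for every other point r, the cross product (q − p) × (r − p) ≥ 0.)
Starting point (lowest x, tie lowest y): (-10, -9). Wrap until returning to start. Resulting hull: (-10, -9), (8, 0), (5, 6), (3, 5).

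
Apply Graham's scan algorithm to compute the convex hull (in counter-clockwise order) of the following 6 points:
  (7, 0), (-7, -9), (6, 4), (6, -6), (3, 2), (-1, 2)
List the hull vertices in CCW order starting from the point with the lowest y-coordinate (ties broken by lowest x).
Hull (CCW) = [(-7, -9), (6, -6), (7, 0), (6, 4), (-1, 2)]

Graham scan procedure:
  1. Find the pivot p₀ = point with lowest y (tie → lowest x): (-7, -9).
  2. Sort the remaining points by polar angle around p₀.
  3. Walk through sorted points, maintaining a stack; pop the top while the last three entries make a non-left turn (cross product ≤ 0).
  4. Final stack is the convex hull in CCW order: (-7, -9), (6, -6), (7, 0), (6, 4), (-1, 2).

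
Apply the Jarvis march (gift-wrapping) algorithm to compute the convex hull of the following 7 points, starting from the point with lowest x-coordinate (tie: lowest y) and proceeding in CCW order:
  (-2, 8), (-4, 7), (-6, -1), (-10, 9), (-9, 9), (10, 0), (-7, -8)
Hull (CCW) = [(-10, 9), (-7, -8), (10, 0), (-2, 8), (-9, 9)]

Jarvis march: at each step, from the current hull vertex p, select the next vertex q as the point such that every other point lies strictly to the left of (or on) the directed line p → q. (Equivalently: for every other point r, the cross product (q − p) × (r − p) ≥ 0.)
Starting point (lowest x, tie lowest y): (-10, 9). Wrap until returning to start. Resulting hull: (-10, 9), (-7, -8), (10, 0), (-2, 8), (-9, 9).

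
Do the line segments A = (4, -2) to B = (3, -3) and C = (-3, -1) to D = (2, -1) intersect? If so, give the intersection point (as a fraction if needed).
No (intersection of containing lines falls outside at least one segment)

Parametrize and solve: t = -1, s = 8/5. At least one of these is outside [0, 1], so the segments do not intersect.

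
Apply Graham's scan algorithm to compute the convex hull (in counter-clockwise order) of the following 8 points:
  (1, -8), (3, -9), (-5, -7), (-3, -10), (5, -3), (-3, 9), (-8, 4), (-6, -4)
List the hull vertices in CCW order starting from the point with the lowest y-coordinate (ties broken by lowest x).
Hull (CCW) = [(-3, -10), (3, -9), (5, -3), (-3, 9), (-8, 4), (-6, -4), (-5, -7)]

Graham scan procedure:
  1. Find the pivot p₀ = point with lowest y (tie → lowest x): (-3, -10).
  2. Sort the remaining points by polar angle around p₀.
  3. Walk through sorted points, maintaining a stack; pop the top while the last three entries make a non-left turn (cross product ≤ 0).
  4. Final stack is the convex hull in CCW order: (-3, -10), (3, -9), (5, -3), (-3, 9), (-8, 4), (-6, -4), (-5, -7).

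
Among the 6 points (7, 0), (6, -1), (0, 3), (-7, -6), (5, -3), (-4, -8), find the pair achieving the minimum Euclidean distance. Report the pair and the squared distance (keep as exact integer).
Pair = ((7, 0), (6, -1)); squared distance = 2

Compute all C(6, 2) = 15 pairwise squared distances (x_i − x_j)² + (y_i − y_j)². The minimum is 2, attained by the pair ((7, 0), (6, -1)).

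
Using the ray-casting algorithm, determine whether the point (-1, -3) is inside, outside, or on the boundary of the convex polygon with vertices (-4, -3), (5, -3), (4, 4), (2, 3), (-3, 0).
The point (-1, -3) lies on the polygon boundary

Boundary check: the query satisfies the collinearity and bounding-box conditions for some polygon edge, so it lies exactly on the boundary.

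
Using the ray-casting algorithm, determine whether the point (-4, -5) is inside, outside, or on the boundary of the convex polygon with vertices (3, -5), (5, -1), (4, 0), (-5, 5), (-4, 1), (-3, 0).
The point (-4, -5) lies strictly outside the polygon

Cast a horizontal ray to the right from the query point and count how many polygon edges it crosses (each edge strictly once or zero times, handled with the usual half-open convention). 
Parity of crossings → even ⇒ outside.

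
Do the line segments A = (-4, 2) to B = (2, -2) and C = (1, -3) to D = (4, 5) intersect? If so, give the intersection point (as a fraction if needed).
Yes; intersection at (3/2, -5/3) (t = 11/12 on AB, s = 1/6 on CD)

Parametrize AB as A + t(B − A) = (-4 + 6 t, 2 + -4 t) and CD as C + s(D − C) = (1 + 3 s, -3 + 8 s). Solve the linear system for (t, s). Determinant = -60 ≠ 0, so a unique intersection of the containing lines exists. Solution: t = 11/12, s = 1/6 — both in [0, 1], so the segments cross. Intersection point: (3/2, -5/3).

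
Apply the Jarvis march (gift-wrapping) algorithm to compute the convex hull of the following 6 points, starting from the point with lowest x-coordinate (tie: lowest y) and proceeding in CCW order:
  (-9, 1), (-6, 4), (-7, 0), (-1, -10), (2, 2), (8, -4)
Hull (CCW) = [(-9, 1), (-1, -10), (8, -4), (2, 2), (-6, 4)]

Jarvis march: at each step, from the current hull vertex p, select the next vertex q as the point such that every other point lies strictly to the left of (or on) the directed line p → q. (Equivalently: for every other point r, the cross product (q − p) × (r − p) ≥ 0.)
Starting point (lowest x, tie lowest y): (-9, 1). Wrap until returning to start. Resulting hull: (-9, 1), (-1, -10), (8, -4), (2, 2), (-6, 4).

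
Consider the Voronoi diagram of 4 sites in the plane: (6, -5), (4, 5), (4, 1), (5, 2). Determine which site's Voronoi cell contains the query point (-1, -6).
Nearest site = (6, -5)

The Voronoi cell of site s contains exactly those query points closer to s than to any other site. Compute squared distances from q = (-1, -6) to each site:
  (6 − -1)² + (-5 − -6)² = 50
  (4 − -1)² + (1 − -6)² = 74
  (5 − -1)² + (2 − -6)² = 100
  (4 − -1)² + (5 − -6)² = 146
Minimum is attained by (6, -5), so q lies in its Voronoi cell.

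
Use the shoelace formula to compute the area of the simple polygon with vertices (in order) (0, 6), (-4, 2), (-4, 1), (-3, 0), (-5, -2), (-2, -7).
Area = 28

Shoelace formula: Area = (1/2) |Σ_i (x_i · y_{i+1} − x_{i+1} · y_i)| (indices mod n). Compute each cross term:
  (0)(2) − (-4)(6) = 24
  (-4)(1) − (-4)(2) = 4
  (-4)(0) − (-3)(1) = 3
  (-3)(-2) − (-5)(0) = 6
  (-5)(-7) − (-2)(-2) = 31
  (-2)(6) − (0)(-7) = -12
Sum = 56, so (signed) Area = 56/2 = 28, |Area| = 28.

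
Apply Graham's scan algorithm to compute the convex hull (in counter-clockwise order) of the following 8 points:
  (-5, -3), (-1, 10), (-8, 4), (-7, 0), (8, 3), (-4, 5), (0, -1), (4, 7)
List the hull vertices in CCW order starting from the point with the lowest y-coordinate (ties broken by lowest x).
Hull (CCW) = [(-5, -3), (0, -1), (8, 3), (4, 7), (-1, 10), (-8, 4), (-7, 0)]

Graham scan procedure:
  1. Find the pivot p₀ = point with lowest y (tie → lowest x): (-5, -3).
  2. Sort the remaining points by polar angle around p₀.
  3. Walk through sorted points, maintaining a stack; pop the top while the last three entries make a non-left turn (cross product ≤ 0).
  4. Final stack is the convex hull in CCW order: (-5, -3), (0, -1), (8, 3), (4, 7), (-1, 10), (-8, 4), (-7, 0).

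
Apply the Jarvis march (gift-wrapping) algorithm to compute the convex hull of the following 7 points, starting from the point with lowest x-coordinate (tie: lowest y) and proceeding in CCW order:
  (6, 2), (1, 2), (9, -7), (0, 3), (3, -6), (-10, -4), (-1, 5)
Hull (CCW) = [(-10, -4), (9, -7), (6, 2), (-1, 5)]

Jarvis march: at each step, from the current hull vertex p, select the next vertex q as the point such that every other point lies strictly to the left of (or on) the directed line p → q. (Equivalently: for every other point r, the cross product (q − p) × (r − p) ≥ 0.)
Starting point (lowest x, tie lowest y): (-10, -4). Wrap until returning to start. Resulting hull: (-10, -4), (9, -7), (6, 2), (-1, 5).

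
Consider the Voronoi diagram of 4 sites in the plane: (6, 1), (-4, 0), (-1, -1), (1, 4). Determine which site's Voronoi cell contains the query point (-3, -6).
Nearest site = (-1, -1)

The Voronoi cell of site s contains exactly those query points closer to s than to any other site. Compute squared distances from q = (-3, -6) to each site:
  (-1 − -3)² + (-1 − -6)² = 29
  (-4 − -3)² + (0 − -6)² = 37
  (1 − -3)² + (4 − -6)² = 116
  (6 − -3)² + (1 − -6)² = 130
Minimum is attained by (-1, -1), so q lies in its Voronoi cell.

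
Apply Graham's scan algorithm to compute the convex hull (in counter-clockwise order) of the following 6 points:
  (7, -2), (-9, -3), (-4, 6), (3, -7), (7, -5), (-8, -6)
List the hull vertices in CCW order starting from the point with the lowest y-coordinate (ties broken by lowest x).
Hull (CCW) = [(3, -7), (7, -5), (7, -2), (-4, 6), (-9, -3), (-8, -6)]

Graham scan procedure:
  1. Find the pivot p₀ = point with lowest y (tie → lowest x): (3, -7).
  2. Sort the remaining points by polar angle around p₀.
  3. Walk through sorted points, maintaining a stack; pop the top while the last three entries make a non-left turn (cross product ≤ 0).
  4. Final stack is the convex hull in CCW order: (3, -7), (7, -5), (7, -2), (-4, 6), (-9, -3), (-8, -6).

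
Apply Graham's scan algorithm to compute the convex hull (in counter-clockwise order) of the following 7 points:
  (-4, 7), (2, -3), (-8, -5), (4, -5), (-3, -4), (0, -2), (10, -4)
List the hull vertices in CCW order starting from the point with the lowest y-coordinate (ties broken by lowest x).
Hull (CCW) = [(-8, -5), (4, -5), (10, -4), (-4, 7)]

Graham scan procedure:
  1. Find the pivot p₀ = point with lowest y (tie → lowest x): (-8, -5).
  2. Sort the remaining points by polar angle around p₀.
  3. Walk through sorted points, maintaining a stack; pop the top while the last three entries make a non-left turn (cross product ≤ 0).
  4. Final stack is the convex hull in CCW order: (-8, -5), (4, -5), (10, -4), (-4, 7).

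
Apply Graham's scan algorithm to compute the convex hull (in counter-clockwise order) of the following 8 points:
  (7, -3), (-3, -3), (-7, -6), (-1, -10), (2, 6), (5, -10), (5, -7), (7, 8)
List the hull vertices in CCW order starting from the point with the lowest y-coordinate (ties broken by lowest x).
Hull (CCW) = [(-1, -10), (5, -10), (7, -3), (7, 8), (2, 6), (-7, -6)]

Graham scan procedure:
  1. Find the pivot p₀ = point with lowest y (tie → lowest x): (-1, -10).
  2. Sort the remaining points by polar angle around p₀.
  3. Walk through sorted points, maintaining a stack; pop the top while the last three entries make a non-left turn (cross product ≤ 0).
  4. Final stack is the convex hull in CCW order: (-1, -10), (5, -10), (7, -3), (7, 8), (2, 6), (-7, -6).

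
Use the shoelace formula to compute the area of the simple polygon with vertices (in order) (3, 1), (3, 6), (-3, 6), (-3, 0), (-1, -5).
Area = 49

Shoelace formula: Area = (1/2) |Σ_i (x_i · y_{i+1} − x_{i+1} · y_i)| (indices mod n). Compute each cross term:
  (3)(6) − (3)(1) = 15
  (3)(6) − (-3)(6) = 36
  (-3)(0) − (-3)(6) = 18
  (-3)(-5) − (-1)(0) = 15
  (-1)(1) − (3)(-5) = 14
Sum = 98, so (signed) Area = 98/2 = 49, |Area| = 49.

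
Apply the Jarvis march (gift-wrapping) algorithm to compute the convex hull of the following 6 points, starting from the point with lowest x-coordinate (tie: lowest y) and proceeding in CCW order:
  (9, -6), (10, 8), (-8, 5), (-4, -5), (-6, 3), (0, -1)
Hull (CCW) = [(-8, 5), (-4, -5), (9, -6), (10, 8)]

Jarvis march: at each step, from the current hull vertex p, select the next vertex q as the point such that every other point lies strictly to the left of (or on) the directed line p → q. (Equivalently: for every other point r, the cross product (q − p) × (r − p) ≥ 0.)
Starting point (lowest x, tie lowest y): (-8, 5). Wrap until returning to start. Resulting hull: (-8, 5), (-4, -5), (9, -6), (10, 8).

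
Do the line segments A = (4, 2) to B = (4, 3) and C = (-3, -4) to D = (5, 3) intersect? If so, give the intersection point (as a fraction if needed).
Yes; intersection at (4, 17/8) (t = 1/8 on AB, s = 7/8 on CD)

Parametrize AB as A + t(B − A) = (4 + 0 t, 2 + 1 t) and CD as C + s(D − C) = (-3 + 8 s, -4 + 7 s). Solve the linear system for (t, s). Determinant = 8 ≠ 0, so a unique intersection of the containing lines exists. Solution: t = 1/8, s = 7/8 — both in [0, 1], so the segments cross. Intersection point: (4, 17/8).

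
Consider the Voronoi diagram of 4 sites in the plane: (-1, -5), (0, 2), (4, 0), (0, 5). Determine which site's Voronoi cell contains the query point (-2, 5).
Nearest site = (0, 5)

The Voronoi cell of site s contains exactly those query points closer to s than to any other site. Compute squared distances from q = (-2, 5) to each site:
  (0 − -2)² + (5 − 5)² = 4
  (0 − -2)² + (2 − 5)² = 13
  (4 − -2)² + (0 − 5)² = 61
  (-1 − -2)² + (-5 − 5)² = 101
Minimum is attained by (0, 5), so q lies in its Voronoi cell.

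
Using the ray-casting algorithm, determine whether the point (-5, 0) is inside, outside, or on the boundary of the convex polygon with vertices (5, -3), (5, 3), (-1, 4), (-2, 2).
The point (-5, 0) lies strictly outside the polygon

Cast a horizontal ray to the right from the query point and count how many polygon edges it crosses (each edge strictly once or zero times, handled with the usual half-open convention). 
Parity of crossings → even ⇒ outside.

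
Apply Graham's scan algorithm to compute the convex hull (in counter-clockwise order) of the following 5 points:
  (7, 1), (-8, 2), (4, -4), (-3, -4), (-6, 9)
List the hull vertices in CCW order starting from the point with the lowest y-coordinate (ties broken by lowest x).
Hull (CCW) = [(-3, -4), (4, -4), (7, 1), (-6, 9), (-8, 2)]

Graham scan procedure:
  1. Find the pivot p₀ = point with lowest y (tie → lowest x): (-3, -4).
  2. Sort the remaining points by polar angle around p₀.
  3. Walk through sorted points, maintaining a stack; pop the top while the last three entries make a non-left turn (cross product ≤ 0).
  4. Final stack is the convex hull in CCW order: (-3, -4), (4, -4), (7, 1), (-6, 9), (-8, 2).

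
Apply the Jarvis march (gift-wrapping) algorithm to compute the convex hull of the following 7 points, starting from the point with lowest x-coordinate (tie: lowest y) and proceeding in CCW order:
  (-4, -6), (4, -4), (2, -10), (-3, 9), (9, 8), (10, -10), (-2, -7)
Hull (CCW) = [(-4, -6), (2, -10), (10, -10), (9, 8), (-3, 9)]

Jarvis march: at each step, from the current hull vertex p, select the next vertex q as the point such that every other point lies strictly to the left of (or on) the directed line p → q. (Equivalently: for every other point r, the cross product (q − p) × (r − p) ≥ 0.)
Starting point (lowest x, tie lowest y): (-4, -6). Wrap until returning to start. Resulting hull: (-4, -6), (2, -10), (10, -10), (9, 8), (-3, 9).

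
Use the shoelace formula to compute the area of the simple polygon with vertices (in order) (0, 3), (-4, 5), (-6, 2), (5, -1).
Area = 45/2

Shoelace formula: Area = (1/2) |Σ_i (x_i · y_{i+1} − x_{i+1} · y_i)| (indices mod n). Compute each cross term:
  (0)(5) − (-4)(3) = 12
  (-4)(2) − (-6)(5) = 22
  (-6)(-1) − (5)(2) = -4
  (5)(3) − (0)(-1) = 15
Sum = 45, so (signed) Area = 45/2 = 45/2, |Area| = 45/2.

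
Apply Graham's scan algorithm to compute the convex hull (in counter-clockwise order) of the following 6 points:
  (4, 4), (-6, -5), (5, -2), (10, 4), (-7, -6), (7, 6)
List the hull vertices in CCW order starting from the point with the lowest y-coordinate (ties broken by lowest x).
Hull (CCW) = [(-7, -6), (5, -2), (10, 4), (7, 6), (4, 4), (-6, -5)]

Graham scan procedure:
  1. Find the pivot p₀ = point with lowest y (tie → lowest x): (-7, -6).
  2. Sort the remaining points by polar angle around p₀.
  3. Walk through sorted points, maintaining a stack; pop the top while the last three entries make a non-left turn (cross product ≤ 0).
  4. Final stack is the convex hull in CCW order: (-7, -6), (5, -2), (10, 4), (7, 6), (4, 4), (-6, -5).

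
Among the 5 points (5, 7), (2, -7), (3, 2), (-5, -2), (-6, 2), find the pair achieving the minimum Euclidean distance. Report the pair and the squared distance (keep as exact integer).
Pair = ((-5, -2), (-6, 2)); squared distance = 17

Compute all C(5, 2) = 10 pairwise squared distances (x_i − x_j)² + (y_i − y_j)². The minimum is 17, attained by the pair ((-5, -2), (-6, 2)).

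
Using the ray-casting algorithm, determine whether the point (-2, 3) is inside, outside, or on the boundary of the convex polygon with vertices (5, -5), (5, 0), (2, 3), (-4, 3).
The point (-2, 3) lies on the polygon boundary

Boundary check: the query satisfies the collinearity and bounding-box conditions for some polygon edge, so it lies exactly on the boundary.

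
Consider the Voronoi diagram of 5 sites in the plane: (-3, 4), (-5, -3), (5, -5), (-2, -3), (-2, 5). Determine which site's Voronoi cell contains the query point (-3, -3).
Nearest site = (-2, -3)

The Voronoi cell of site s contains exactly those query points closer to s than to any other site. Compute squared distances from q = (-3, -3) to each site:
  (-2 − -3)² + (-3 − -3)² = 1
  (-5 − -3)² + (-3 − -3)² = 4
  (-3 − -3)² + (4 − -3)² = 49
  (-2 − -3)² + (5 − -3)² = 65
  (5 − -3)² + (-5 − -3)² = 68
Minimum is attained by (-2, -3), so q lies in its Voronoi cell.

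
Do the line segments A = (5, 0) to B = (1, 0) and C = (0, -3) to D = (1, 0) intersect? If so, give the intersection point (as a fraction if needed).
Yes; intersection at (1, 0) (t = 1 on AB, s = 1 on CD)

Parametrize AB as A + t(B − A) = (5 + -4 t, 0 + 0 t) and CD as C + s(D − C) = (0 + 1 s, -3 + 3 s). Solve the linear system for (t, s). Determinant = 12 ≠ 0, so a unique intersection of the containing lines exists. Solution: t = 1, s = 1 — both in [0, 1], so the segments cross. Intersection point: (1, 0).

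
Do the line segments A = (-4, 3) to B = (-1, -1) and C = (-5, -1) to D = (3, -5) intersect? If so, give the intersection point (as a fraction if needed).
No (intersection of containing lines falls outside at least one segment)

Parametrize and solve: t = 9/5, s = 4/5. At least one of these is outside [0, 1], so the segments do not intersect.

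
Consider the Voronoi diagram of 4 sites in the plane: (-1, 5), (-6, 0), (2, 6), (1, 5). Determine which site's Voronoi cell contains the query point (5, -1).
Nearest site = (1, 5)

The Voronoi cell of site s contains exactly those query points closer to s than to any other site. Compute squared distances from q = (5, -1) to each site:
  (1 − 5)² + (5 − -1)² = 52
  (2 − 5)² + (6 − -1)² = 58
  (-1 − 5)² + (5 − -1)² = 72
  (-6 − 5)² + (0 − -1)² = 122
Minimum is attained by (1, 5), so q lies in its Voronoi cell.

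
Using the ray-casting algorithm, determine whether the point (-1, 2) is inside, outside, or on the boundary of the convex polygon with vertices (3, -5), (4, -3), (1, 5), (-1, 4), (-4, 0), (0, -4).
The point (-1, 2) lies strictly inside the polygon

Cast a horizontal ray to the right from the query point and count how many polygon edges it crosses (each edge strictly once or zero times, handled with the usual half-open convention). 
Parity of crossings → odd ⇒ inside.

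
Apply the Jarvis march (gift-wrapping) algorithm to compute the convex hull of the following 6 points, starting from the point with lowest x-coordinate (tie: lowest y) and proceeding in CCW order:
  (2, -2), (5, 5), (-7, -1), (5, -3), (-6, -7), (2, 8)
Hull (CCW) = [(-7, -1), (-6, -7), (5, -3), (5, 5), (2, 8)]

Jarvis march: at each step, from the current hull vertex p, select the next vertex q as the point such that every other point lies strictly to the left of (or on) the directed line p → q. (Equivalently: for every other point r, the cross product (q − p) × (r − p) ≥ 0.)
Starting point (lowest x, tie lowest y): (-7, -1). Wrap until returning to start. Resulting hull: (-7, -1), (-6, -7), (5, -3), (5, 5), (2, 8).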